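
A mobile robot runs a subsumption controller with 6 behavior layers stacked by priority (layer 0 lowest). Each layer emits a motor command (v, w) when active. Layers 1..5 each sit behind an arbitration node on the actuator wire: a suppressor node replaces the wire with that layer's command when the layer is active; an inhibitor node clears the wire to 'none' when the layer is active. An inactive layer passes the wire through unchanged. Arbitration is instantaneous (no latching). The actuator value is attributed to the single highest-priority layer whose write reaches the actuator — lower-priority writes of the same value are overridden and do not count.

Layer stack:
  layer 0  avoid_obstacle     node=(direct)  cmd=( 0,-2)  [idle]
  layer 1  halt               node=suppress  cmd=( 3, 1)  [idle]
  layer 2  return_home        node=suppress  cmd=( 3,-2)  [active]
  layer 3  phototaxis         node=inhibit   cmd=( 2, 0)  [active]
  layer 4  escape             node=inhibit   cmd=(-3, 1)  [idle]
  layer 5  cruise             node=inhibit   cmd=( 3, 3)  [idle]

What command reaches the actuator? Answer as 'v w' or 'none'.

layer 0 (avoid_obstacle) idle — none
layer 1 (halt) idle — unchanged: none
layer 2 (return_home) active — suppresses: (3, -2)
layer 3 (phototaxis) active — inhibits: none
layer 4 (escape) idle — unchanged: none
layer 5 (cruise) idle — unchanged: none
→ actuator none

none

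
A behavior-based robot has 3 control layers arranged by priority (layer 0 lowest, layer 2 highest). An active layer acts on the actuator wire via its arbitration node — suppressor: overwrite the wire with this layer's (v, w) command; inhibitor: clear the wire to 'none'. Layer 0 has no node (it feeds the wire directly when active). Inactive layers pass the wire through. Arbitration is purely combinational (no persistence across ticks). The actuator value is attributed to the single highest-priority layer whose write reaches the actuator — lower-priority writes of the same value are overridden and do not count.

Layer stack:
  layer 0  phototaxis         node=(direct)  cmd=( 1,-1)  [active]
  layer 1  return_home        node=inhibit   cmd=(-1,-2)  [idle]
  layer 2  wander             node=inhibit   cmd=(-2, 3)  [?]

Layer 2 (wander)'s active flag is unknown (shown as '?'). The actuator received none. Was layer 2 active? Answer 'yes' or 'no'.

If layer 2 is active=yes:
  actuator would be none
If layer 2 is active=no:
  actuator would be (1, -1)
Observed none, so layer 2 was active.

yes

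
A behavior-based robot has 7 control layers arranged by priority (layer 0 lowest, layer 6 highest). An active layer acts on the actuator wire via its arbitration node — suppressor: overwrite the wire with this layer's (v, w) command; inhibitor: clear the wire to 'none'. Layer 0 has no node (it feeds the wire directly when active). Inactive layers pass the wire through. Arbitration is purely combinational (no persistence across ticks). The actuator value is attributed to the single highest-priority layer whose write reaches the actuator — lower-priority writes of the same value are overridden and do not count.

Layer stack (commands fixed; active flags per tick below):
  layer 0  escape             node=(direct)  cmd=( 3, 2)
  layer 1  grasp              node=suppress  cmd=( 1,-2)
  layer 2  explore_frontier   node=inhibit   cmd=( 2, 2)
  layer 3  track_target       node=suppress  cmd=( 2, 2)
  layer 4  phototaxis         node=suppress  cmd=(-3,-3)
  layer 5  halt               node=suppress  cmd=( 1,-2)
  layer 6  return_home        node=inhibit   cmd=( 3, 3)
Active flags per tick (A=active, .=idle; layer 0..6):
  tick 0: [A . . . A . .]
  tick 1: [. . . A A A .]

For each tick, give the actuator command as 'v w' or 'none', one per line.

-3 -3
1 -2

tick 0:
  [0] escape on; wire := (3, 2)
  [1] grasp off; pass (3, 2)
  [2] explore_frontier off; pass (3, 2)
  [3] track_target off; pass (3, 2)
  [4] phototaxis on (suppress); wire := (-3, -3)
  [5] halt off; pass (-3, -3)
  [6] return_home off; pass (-3, -3)
  output (-3, -3)
tick 1:
  [0] escape off; wire := none
  [1] grasp off; pass none
  [2] explore_frontier off; pass none
  [3] track_target on (suppress); wire := (2, 2)
  [4] phototaxis on (suppress); wire := (-3, -3)
  [5] halt on (suppress); wire := (1, -2)
  [6] return_home off; pass (1, -2)
  output (1, -2)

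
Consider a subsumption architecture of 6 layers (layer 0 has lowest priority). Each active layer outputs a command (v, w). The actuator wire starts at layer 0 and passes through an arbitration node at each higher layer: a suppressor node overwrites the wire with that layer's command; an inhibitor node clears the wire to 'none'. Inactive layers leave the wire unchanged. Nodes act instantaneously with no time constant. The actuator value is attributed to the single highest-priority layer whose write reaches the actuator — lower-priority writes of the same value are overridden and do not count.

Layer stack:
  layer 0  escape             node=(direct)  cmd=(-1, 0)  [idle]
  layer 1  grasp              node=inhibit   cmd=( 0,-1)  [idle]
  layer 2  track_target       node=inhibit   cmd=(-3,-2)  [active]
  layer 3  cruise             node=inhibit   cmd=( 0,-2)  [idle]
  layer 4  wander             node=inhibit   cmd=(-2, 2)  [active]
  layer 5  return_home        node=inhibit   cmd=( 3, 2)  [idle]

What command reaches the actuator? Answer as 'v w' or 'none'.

none

[0] escape off; wire := none
[1] grasp off; pass none
[2] track_target on (inhibit); wire := none
[3] cruise off; pass none
[4] wander on (inhibit); wire := none
[5] return_home off; pass none
output none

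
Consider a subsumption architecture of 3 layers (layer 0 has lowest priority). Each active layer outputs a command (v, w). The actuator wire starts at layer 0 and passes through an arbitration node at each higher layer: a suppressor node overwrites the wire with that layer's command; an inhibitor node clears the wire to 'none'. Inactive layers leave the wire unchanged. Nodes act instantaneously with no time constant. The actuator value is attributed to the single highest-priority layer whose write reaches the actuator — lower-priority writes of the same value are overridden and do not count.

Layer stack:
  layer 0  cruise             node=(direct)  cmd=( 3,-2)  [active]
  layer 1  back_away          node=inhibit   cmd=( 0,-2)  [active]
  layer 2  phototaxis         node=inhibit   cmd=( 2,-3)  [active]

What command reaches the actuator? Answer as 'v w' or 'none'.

L0 cruise: active, feeds wire = (3, -2)
L1 back_away: active, inhibitor → wire = none
L2 phototaxis: active, inhibitor → wire = none
actuator = none

none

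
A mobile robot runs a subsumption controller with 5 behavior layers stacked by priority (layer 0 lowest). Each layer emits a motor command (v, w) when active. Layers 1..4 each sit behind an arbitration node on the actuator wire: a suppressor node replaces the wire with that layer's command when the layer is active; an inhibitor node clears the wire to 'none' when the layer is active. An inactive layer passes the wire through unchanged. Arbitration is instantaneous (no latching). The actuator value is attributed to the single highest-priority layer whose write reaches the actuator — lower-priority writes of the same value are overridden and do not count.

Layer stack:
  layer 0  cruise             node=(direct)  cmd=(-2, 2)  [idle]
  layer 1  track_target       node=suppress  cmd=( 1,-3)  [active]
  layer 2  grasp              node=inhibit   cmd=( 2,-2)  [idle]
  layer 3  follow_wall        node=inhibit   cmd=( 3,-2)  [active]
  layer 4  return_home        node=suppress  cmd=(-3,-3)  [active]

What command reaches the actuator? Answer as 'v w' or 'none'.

-3 -3

L0 cruise: idle → wire = none
L1 track_target: active, suppressor → wire = (1, -3)
L2 grasp: idle → wire stays (1, -3)
L3 follow_wall: active, inhibitor → wire = none
L4 return_home: active, suppressor → wire = (-3, -3)
actuator = (-3, -3)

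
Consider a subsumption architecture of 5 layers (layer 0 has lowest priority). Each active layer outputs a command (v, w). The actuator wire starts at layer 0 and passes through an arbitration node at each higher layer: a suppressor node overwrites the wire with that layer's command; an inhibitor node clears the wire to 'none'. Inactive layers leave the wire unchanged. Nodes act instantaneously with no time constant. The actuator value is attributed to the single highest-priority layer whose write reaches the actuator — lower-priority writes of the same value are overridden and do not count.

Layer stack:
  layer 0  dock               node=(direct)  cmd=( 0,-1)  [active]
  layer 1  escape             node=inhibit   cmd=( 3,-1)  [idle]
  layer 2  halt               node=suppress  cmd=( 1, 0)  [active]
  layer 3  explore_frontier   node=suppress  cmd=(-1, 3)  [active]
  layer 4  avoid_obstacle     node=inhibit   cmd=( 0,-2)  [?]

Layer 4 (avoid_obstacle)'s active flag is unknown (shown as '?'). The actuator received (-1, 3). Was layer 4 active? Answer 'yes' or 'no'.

no

If layer 4 is active=yes:
  actuator would be none
If layer 4 is active=no:
  actuator would be (-1, 3)
Observed (-1, 3), so layer 4 was idle.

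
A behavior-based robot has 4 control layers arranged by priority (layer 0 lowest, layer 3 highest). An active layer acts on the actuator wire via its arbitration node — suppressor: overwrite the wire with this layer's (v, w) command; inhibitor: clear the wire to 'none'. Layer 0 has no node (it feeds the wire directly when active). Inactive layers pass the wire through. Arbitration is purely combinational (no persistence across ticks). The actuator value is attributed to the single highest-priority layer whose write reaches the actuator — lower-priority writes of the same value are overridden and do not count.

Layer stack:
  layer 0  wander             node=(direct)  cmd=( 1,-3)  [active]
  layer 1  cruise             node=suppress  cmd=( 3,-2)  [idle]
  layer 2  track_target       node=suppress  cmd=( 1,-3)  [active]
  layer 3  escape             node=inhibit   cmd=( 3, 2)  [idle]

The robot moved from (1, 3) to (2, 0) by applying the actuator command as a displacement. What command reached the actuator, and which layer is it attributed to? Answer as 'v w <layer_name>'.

1 -3 track_target

displacement = (2, 0) − (1, 3) = (1, -3)
L0 wander: active, feeds wire = (1, -3)
L1 cruise: idle → wire stays (1, -3)
L2 track_target: active, suppressor → wire = (1, -3)
L3 escape: idle → wire stays (1, -3)
actuator = (1, -3) — from layer 2 (track_target)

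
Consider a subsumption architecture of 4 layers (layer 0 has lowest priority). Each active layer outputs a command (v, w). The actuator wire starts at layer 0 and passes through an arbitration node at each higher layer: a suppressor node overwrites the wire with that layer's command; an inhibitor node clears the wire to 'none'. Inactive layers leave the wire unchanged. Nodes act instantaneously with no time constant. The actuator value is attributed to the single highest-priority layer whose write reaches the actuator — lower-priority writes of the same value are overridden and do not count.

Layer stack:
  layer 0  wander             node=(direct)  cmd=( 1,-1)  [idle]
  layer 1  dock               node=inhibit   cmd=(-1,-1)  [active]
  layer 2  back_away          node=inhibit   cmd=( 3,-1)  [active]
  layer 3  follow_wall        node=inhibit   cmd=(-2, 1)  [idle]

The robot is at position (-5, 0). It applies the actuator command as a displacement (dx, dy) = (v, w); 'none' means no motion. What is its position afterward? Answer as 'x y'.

-5 0

[0] wander off; wire := none
[1] dock on (inhibit); wire := none
[2] back_away on (inhibit); wire := none
[3] follow_wall off; pass none
output none
position: (-5, 0) + none = (-5, 0)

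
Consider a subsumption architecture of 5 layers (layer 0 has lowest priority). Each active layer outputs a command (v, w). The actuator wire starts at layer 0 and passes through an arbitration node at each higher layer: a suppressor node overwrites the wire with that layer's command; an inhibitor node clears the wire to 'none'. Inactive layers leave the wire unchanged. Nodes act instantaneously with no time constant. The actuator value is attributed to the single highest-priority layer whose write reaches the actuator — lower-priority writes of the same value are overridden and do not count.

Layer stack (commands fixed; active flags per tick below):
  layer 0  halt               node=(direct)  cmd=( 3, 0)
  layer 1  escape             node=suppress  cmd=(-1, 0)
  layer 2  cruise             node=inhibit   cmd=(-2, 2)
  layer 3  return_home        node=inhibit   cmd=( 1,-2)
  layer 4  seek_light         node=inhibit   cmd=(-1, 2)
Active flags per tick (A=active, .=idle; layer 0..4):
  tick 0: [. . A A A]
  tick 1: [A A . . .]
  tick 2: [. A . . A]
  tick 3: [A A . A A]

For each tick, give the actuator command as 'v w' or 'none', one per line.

tick 0:
  layer 0 (halt) idle — none
  layer 1 (escape) idle — unchanged: none
  layer 2 (cruise) active — inhibits: none
  layer 3 (return_home) active — inhibits: none
  layer 4 (seek_light) active — inhibits: none
  → actuator none
tick 1:
  layer 0 (halt) active — direct: (3, 0)
  layer 1 (escape) active — suppresses: (-1, 0)
  layer 2 (cruise) idle — unchanged: (-1, 0)
  layer 3 (return_home) idle — unchanged: (-1, 0)
  layer 4 (seek_light) idle — unchanged: (-1, 0)
  → actuator (-1, 0)
tick 2:
  layer 0 (halt) idle — none
  layer 1 (escape) active — suppresses: (-1, 0)
  layer 2 (cruise) idle — unchanged: (-1, 0)
  layer 3 (return_home) idle — unchanged: (-1, 0)
  layer 4 (seek_light) active — inhibits: none
  → actuator none
tick 3:
  layer 0 (halt) active — direct: (3, 0)
  layer 1 (escape) active — suppresses: (-1, 0)
  layer 2 (cruise) idle — unchanged: (-1, 0)
  layer 3 (return_home) active — inhibits: none
  layer 4 (seek_light) active — inhibits: none
  → actuator none

none
-1 0
none
none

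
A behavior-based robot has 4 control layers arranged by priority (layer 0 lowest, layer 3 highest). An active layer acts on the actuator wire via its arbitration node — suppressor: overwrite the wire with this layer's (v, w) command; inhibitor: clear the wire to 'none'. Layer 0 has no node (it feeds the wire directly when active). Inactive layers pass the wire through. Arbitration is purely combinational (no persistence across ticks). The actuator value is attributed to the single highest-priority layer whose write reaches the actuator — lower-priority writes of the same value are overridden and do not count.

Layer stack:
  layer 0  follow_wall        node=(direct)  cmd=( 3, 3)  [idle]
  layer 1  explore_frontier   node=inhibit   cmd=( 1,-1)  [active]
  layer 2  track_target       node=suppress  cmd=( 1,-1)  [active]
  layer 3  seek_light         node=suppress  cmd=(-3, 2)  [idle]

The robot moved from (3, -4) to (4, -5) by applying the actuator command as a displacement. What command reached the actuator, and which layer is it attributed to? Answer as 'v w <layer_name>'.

displacement = (4, -5) − (3, -4) = (1, -1)
L0 follow_wall: idle → wire = none
L1 explore_frontier: active, inhibitor → wire = none
L2 track_target: active, suppressor → wire = (1, -1)
L3 seek_light: idle → wire stays (1, -1)
actuator = (1, -1) — from layer 2 (track_target)

1 -1 track_target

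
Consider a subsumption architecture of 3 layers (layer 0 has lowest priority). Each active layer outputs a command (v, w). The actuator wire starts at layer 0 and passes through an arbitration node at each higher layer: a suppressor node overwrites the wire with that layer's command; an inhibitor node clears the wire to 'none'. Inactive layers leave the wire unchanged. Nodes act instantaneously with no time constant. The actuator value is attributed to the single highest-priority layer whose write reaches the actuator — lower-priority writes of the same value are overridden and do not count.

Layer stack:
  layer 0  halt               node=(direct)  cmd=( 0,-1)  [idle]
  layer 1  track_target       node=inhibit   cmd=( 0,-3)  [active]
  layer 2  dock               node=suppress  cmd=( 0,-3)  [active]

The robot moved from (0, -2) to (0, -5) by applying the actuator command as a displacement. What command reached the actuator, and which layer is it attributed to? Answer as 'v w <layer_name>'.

0 -3 dock

displacement = (0, -5) − (0, -2) = (0, -3)
L0 halt: idle → wire = none
L1 track_target: active, inhibitor → wire = none
L2 dock: active, suppressor → wire = (0, -3)
actuator = (0, -3) — from layer 2 (dock)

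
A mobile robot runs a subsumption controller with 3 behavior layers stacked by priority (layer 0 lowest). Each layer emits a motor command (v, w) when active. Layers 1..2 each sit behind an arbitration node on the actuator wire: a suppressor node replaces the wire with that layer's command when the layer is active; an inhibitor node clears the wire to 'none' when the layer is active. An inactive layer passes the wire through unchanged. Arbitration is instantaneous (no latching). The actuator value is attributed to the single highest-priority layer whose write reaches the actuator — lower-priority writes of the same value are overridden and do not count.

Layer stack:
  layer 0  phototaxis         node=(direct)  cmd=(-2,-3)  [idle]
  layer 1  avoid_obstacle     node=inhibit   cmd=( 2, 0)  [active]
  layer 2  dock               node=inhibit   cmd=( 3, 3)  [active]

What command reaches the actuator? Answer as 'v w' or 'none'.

none

layer 0 (phototaxis) idle — none
layer 1 (avoid_obstacle) active — inhibits: none
layer 2 (dock) active — inhibits: none
→ actuator none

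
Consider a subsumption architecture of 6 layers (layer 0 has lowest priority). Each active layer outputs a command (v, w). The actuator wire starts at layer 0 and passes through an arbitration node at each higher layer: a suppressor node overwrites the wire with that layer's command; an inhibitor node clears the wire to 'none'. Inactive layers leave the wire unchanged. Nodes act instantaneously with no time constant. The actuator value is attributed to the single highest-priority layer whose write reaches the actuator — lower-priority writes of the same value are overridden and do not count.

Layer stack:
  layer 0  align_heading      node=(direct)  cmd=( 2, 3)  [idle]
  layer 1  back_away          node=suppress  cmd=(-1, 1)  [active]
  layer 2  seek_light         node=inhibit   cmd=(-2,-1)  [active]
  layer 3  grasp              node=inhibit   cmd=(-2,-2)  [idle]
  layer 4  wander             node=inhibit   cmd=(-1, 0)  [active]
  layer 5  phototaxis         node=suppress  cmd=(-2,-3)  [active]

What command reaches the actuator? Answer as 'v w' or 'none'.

[0] align_heading off; wire := none
[1] back_away on (suppress); wire := (-1, 1)
[2] seek_light on (inhibit); wire := none
[3] grasp off; pass none
[4] wander on (inhibit); wire := none
[5] phototaxis on (suppress); wire := (-2, -3)
output (-2, -3)

-2 -3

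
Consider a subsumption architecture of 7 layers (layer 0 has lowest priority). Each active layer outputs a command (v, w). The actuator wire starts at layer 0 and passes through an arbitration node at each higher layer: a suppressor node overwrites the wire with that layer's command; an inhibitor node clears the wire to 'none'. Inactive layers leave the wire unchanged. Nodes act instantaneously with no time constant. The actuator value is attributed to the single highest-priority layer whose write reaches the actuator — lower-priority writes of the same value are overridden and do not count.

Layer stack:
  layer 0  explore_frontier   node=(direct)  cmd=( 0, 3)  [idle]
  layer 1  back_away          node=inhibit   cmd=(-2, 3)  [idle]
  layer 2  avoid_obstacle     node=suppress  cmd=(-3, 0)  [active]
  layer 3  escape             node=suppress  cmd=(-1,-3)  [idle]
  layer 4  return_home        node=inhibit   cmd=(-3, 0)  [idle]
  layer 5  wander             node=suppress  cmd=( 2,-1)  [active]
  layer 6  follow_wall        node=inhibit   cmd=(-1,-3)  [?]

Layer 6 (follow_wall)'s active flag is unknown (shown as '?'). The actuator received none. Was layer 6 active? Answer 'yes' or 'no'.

yes

If layer 6 is active=yes:
  actuator would be none
If layer 6 is active=no:
  actuator would be (2, -1)
Observed none, so layer 6 was active.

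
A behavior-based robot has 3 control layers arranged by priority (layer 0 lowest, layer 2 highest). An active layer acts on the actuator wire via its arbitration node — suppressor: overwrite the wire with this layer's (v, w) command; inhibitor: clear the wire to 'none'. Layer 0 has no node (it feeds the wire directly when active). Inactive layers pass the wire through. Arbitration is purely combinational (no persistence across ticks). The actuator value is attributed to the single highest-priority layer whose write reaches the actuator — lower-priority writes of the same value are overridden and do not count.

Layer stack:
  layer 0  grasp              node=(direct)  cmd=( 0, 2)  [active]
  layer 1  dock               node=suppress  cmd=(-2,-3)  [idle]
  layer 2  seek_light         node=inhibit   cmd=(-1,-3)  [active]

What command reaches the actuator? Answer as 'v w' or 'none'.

none

L0 grasp: active, feeds wire = (0, 2)
L1 dock: idle → wire stays (0, 2)
L2 seek_light: active, inhibitor → wire = none
actuator = none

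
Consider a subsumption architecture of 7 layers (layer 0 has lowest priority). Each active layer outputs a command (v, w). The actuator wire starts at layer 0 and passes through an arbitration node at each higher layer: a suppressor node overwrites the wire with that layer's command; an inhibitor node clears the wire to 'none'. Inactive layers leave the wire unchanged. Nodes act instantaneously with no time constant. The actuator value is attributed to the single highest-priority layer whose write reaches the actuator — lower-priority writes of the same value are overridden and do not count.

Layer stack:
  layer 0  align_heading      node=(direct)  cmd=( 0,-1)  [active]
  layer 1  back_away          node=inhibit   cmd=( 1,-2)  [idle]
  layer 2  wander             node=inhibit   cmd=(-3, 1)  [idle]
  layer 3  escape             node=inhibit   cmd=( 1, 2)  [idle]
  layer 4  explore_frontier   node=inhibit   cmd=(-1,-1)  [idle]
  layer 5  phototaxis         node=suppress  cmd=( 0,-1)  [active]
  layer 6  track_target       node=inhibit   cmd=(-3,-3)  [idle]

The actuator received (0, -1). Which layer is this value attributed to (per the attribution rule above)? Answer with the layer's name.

phototaxis

[0] align_heading on; wire := (0, -1)
[1] back_away off; pass (0, -1)
[2] wander off; pass (0, -1)
[3] escape off; pass (0, -1)
[4] explore_frontier off; pass (0, -1)
[5] phototaxis on (suppress); wire := (0, -1)
[6] track_target off; pass (0, -1)
output (0, -1)
last writer: layer 5 = phototaxis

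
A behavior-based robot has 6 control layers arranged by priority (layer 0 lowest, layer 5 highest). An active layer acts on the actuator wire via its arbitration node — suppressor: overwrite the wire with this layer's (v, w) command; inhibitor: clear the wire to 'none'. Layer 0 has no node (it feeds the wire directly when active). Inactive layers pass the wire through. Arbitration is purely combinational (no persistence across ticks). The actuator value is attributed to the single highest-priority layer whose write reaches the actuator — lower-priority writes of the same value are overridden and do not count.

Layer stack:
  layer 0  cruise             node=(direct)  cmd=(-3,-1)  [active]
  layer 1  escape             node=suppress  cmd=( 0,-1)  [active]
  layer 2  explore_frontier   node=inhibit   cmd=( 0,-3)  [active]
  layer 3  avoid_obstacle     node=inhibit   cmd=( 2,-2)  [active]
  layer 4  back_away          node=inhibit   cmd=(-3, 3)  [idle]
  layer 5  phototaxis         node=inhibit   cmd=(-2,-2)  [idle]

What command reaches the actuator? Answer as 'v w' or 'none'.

layer 0 (cruise) active — direct: (-3, -1)
layer 1 (escape) active — suppresses: (0, -1)
layer 2 (explore_frontier) active — inhibits: none
layer 3 (avoid_obstacle) active — inhibits: none
layer 4 (back_away) idle — unchanged: none
layer 5 (phototaxis) idle — unchanged: none
→ actuator none

none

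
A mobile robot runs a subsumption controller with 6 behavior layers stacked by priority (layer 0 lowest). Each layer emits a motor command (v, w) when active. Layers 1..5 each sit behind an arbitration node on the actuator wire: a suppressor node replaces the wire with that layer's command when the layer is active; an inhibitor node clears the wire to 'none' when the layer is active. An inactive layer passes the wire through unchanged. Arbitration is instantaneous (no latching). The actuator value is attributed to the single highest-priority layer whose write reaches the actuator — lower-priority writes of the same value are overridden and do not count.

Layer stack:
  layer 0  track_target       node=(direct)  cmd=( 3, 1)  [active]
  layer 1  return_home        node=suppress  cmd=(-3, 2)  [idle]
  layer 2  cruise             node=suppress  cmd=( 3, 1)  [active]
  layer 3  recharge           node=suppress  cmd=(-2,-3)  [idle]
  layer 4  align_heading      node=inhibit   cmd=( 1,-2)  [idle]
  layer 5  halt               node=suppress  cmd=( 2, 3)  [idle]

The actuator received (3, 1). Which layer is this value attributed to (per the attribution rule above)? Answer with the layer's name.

[0] track_target on; wire := (3, 1)
[1] return_home off; pass (3, 1)
[2] cruise on (suppress); wire := (3, 1)
[3] recharge off; pass (3, 1)
[4] align_heading off; pass (3, 1)
[5] halt off; pass (3, 1)
output (3, 1)
last writer: layer 2 = cruise

cruise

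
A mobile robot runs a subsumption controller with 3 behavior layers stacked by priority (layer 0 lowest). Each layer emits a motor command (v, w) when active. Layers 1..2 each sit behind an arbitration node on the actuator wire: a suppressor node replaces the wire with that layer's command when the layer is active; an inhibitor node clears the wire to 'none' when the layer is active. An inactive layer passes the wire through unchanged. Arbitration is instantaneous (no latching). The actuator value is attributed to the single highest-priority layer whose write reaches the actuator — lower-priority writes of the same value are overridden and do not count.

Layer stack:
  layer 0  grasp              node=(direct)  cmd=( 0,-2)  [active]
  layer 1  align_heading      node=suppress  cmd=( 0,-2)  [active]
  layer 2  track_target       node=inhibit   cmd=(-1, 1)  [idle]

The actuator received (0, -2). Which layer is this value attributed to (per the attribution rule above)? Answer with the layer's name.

L0 grasp: active, feeds wire = (0, -2)
L1 align_heading: active, suppressor → wire = (0, -2)
L2 track_target: idle → wire stays (0, -2)
actuator = (0, -2)
last writer: layer 1 = align_heading

align_heading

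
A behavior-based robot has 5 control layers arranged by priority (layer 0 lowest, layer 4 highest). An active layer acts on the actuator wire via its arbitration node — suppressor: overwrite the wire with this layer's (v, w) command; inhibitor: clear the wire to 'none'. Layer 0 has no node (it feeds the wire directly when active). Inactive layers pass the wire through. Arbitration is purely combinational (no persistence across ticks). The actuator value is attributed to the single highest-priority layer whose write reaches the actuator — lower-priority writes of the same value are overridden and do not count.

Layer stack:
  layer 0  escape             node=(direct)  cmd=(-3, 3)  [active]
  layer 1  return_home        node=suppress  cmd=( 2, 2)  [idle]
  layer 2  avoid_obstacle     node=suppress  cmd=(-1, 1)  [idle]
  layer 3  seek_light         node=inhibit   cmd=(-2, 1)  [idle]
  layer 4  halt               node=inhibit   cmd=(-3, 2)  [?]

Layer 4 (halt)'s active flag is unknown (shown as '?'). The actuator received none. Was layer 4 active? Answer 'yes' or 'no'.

yes

If layer 4 is active=yes:
  actuator would be none
If layer 4 is active=no:
  actuator would be (-3, 3)
Observed none, so layer 4 was active.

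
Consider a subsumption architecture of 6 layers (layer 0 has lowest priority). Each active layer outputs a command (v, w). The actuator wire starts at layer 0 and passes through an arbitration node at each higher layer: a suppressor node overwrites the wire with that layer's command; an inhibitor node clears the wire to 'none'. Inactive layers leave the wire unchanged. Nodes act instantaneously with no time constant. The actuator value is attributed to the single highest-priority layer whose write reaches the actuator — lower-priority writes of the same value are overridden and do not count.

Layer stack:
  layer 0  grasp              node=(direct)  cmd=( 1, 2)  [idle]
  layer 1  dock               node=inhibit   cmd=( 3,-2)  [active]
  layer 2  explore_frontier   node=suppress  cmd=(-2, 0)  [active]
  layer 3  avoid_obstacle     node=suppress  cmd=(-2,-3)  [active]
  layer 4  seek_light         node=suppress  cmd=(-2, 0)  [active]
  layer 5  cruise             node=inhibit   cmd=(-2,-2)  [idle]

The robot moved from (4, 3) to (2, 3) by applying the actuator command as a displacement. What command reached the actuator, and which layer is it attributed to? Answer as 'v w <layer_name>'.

-2 0 seek_light

displacement = (2, 3) − (4, 3) = (-2, 0)
[0] grasp off; wire := none
[1] dock on (inhibit); wire := none
[2] explore_frontier on (suppress); wire := (-2, 0)
[3] avoid_obstacle on (suppress); wire := (-2, -3)
[4] seek_light on (suppress); wire := (-2, 0)
[5] cruise off; pass (-2, 0)
output (-2, 0) — from layer 4 (seek_light)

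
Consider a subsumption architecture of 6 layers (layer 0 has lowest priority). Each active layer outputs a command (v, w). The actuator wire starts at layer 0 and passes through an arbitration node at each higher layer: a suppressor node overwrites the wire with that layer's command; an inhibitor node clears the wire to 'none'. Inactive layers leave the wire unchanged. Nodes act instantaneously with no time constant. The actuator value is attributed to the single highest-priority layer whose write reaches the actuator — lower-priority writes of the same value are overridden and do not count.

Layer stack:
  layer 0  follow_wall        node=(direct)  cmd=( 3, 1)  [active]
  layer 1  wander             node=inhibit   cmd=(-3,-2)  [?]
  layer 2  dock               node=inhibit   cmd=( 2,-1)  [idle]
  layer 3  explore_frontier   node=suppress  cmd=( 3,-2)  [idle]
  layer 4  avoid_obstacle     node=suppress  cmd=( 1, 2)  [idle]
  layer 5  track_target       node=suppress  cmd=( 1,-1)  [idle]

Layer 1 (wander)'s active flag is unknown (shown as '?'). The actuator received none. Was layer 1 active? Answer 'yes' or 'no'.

If layer 1 is active=yes:
  actuator would be none
If layer 1 is active=no:
  actuator would be (3, 1)
Observed none, so layer 1 was active.

yes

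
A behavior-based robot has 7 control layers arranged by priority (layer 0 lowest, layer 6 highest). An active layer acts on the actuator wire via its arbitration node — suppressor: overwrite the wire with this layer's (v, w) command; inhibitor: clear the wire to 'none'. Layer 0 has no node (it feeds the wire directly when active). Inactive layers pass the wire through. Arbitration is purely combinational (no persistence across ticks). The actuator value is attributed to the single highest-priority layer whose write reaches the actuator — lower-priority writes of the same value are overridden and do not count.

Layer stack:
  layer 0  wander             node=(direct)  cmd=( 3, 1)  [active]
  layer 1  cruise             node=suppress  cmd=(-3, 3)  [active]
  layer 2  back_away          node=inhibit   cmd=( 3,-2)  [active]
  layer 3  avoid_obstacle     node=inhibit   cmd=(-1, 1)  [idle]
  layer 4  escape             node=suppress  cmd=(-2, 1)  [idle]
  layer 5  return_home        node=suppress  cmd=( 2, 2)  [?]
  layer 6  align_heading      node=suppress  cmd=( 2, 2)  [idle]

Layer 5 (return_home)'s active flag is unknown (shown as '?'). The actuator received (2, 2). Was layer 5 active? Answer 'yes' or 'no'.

yes

If layer 5 is active=yes:
  actuator would be (2, 2)
If layer 5 is active=no:
  actuator would be none
Observed (2, 2), so layer 5 was active.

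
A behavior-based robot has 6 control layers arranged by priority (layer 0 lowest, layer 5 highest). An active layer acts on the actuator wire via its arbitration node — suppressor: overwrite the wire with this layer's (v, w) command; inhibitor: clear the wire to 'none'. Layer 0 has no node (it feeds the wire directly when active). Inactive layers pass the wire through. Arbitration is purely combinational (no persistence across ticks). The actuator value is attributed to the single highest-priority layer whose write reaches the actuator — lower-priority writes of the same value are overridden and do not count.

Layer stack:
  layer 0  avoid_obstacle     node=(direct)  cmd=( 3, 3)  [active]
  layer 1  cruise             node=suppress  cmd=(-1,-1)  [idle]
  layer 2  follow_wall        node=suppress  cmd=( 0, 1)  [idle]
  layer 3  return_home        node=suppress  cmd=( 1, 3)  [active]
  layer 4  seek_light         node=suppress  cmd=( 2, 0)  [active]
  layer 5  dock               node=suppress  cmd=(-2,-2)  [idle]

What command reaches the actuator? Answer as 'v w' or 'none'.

2 0

L0 avoid_obstacle: active, feeds wire = (3, 3)
L1 cruise: idle → wire stays (3, 3)
L2 follow_wall: idle → wire stays (3, 3)
L3 return_home: active, suppressor → wire = (1, 3)
L4 seek_light: active, suppressor → wire = (2, 0)
L5 dock: idle → wire stays (2, 0)
actuator = (2, 0)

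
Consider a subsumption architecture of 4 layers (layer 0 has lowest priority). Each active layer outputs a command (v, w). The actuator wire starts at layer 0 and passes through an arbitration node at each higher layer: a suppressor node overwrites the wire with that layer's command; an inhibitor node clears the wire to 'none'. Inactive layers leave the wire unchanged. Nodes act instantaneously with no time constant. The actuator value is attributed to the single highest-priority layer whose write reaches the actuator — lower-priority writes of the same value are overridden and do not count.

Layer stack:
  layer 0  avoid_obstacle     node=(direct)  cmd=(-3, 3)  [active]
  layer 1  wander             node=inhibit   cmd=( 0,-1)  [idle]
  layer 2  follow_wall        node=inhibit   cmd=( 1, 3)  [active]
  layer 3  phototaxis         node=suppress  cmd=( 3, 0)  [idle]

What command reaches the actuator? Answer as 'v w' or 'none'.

none

[0] avoid_obstacle on; wire := (-3, 3)
[1] wander off; pass (-3, 3)
[2] follow_wall on (inhibit); wire := none
[3] phototaxis off; pass none
output none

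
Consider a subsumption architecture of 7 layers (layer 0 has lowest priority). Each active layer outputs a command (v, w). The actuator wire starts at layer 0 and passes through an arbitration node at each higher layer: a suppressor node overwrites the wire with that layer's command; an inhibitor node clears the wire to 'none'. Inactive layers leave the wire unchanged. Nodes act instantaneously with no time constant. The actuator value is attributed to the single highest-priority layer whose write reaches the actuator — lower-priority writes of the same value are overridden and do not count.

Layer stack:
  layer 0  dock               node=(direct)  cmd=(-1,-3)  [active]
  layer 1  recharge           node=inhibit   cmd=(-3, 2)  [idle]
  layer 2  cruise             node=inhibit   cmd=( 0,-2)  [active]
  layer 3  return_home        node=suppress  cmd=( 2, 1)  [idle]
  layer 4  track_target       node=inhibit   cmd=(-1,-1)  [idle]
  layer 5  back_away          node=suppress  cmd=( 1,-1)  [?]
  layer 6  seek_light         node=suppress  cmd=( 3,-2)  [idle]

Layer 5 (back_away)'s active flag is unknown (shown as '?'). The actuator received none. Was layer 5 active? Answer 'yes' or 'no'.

no

If layer 5 is active=yes:
  actuator would be (1, -1)
If layer 5 is active=no:
  actuator would be none
Observed none, so layer 5 was idle.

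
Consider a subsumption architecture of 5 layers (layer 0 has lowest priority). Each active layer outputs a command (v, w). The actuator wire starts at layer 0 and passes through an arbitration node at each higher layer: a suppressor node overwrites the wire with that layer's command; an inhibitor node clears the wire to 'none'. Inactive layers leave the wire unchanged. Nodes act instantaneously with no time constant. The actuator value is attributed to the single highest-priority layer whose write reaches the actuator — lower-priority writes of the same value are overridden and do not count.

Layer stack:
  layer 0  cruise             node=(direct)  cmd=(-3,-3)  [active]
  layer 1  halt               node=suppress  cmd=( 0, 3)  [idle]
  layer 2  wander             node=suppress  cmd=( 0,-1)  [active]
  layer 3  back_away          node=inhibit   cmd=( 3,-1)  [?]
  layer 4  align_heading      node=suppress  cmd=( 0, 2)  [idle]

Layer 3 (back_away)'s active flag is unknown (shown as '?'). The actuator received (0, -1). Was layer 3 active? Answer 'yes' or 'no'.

no

If layer 3 is active=yes:
  actuator would be none
If layer 3 is active=no:
  actuator would be (0, -1)
Observed (0, -1), so layer 3 was idle.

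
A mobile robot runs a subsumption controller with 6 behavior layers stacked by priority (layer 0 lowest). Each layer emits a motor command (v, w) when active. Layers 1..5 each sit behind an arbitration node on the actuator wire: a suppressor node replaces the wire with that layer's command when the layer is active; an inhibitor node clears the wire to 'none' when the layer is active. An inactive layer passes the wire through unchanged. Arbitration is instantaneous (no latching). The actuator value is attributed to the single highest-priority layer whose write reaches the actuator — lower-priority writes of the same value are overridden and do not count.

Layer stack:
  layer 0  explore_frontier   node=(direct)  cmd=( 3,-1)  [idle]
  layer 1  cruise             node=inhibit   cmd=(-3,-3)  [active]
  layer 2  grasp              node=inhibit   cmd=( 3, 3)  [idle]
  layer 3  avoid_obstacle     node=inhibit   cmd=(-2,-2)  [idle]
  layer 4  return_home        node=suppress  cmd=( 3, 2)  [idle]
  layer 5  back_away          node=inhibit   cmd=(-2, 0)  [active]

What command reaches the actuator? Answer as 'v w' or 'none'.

L0 explore_frontier: idle → wire = none
L1 cruise: active, inhibitor → wire = none
L2 grasp: idle → wire stays none
L3 avoid_obstacle: idle → wire stays none
L4 return_home: idle → wire stays none
L5 back_away: active, inhibitor → wire = none
actuator = none

none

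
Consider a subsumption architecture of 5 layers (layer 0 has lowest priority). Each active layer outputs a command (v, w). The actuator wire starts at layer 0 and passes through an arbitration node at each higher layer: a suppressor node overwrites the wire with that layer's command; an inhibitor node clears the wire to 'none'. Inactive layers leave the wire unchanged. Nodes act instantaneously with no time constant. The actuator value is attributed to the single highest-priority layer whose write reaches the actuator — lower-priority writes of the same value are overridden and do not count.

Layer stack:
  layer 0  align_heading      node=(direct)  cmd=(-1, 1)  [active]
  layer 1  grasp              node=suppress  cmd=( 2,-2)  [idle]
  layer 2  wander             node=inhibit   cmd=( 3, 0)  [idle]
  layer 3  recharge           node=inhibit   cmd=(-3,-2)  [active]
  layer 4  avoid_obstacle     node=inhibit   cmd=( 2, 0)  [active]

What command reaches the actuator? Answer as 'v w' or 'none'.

none

layer 0 (align_heading) active — direct: (-1, 1)
layer 1 (grasp) idle — unchanged: (-1, 1)
layer 2 (wander) idle — unchanged: (-1, 1)
layer 3 (recharge) active — inhibits: none
layer 4 (avoid_obstacle) active — inhibits: none
→ actuator none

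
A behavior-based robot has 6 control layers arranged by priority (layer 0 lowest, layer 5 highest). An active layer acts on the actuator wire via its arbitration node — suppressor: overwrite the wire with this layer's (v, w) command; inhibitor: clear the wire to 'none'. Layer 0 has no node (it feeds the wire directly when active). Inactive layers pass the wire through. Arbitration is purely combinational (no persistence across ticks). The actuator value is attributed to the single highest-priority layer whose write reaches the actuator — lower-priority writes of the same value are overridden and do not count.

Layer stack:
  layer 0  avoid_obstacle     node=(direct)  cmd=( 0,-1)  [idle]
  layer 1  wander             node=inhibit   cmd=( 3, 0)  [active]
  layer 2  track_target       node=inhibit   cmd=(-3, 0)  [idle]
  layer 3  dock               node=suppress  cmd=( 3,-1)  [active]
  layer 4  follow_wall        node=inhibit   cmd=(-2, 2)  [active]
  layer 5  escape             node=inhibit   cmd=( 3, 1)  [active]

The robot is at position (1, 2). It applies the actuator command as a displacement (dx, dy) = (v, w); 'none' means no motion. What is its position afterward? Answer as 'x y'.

[0] avoid_obstacle off; wire := none
[1] wander on (inhibit); wire := none
[2] track_target off; pass none
[3] dock on (suppress); wire := (3, -1)
[4] follow_wall on (inhibit); wire := none
[5] escape on (inhibit); wire := none
output none
position: (1, 2) + none = (1, 2)

1 2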